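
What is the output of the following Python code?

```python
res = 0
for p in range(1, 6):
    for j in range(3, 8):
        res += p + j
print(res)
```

200

p=1,j=3: res = 0+4 = 4
p=1,j=4: res = 4+5 = 9
p=1,j=5: res = 9+6 = 15
p=1,j=6: res = 15+7 = 22
p=1,j=7: res = 22+8 = 30
p=2,j=3: res = 30+5 = 35
p=2,j=4: res = 35+6 = 41
p=2,j=5: res = 41+7 = 48
p=2,j=6: res = 48+8 = 56
p=2,j=7: res = 56+9 = 65
p=3,j=3: res = 65+6 = 71
p=3,j=4: res = 71+7 = 78
p=3,j=5: res = 78+8 = 86
p=3,j=6: res = 86+9 = 95
p=3,j=7: res = 95+10 = 105
p=4,j=3: res = 105+7 = 112
p=4,j=4: res = 112+8 = 120
p=4,j=5: res = 120+9 = 129
p=4,j=6: res = 129+10 = 139
p=4,j=7: res = 139+11 = 150
p=5,j=3: res = 150+8 = 158
p=5,j=4: res = 158+9 = 167
p=5,j=5: res = 167+10 = 177
p=5,j=6: res = 177+11 = 188
p=5,j=7: res = 188+12 = 200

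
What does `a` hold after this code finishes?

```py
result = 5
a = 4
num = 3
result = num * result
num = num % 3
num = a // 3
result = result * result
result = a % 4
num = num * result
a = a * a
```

result = 3*5 = 15
num = 3%3 = 0
num = 4//3 = 1
result = 15*15 = 225
result = 4%4 = 0
num = 1*0 = 0
a = 4*4 = 16

16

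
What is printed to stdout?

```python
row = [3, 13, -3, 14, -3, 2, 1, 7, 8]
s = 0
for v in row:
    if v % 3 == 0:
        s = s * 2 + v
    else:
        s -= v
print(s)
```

v=3: %3==0, s = 0*2+3 = 3
v=13: not %3==0, s = 3-13 = -10
v=-3: %3==0, s = (-10)*2+(-3) = -23
v=14: not %3==0, s = (-23)-14 = -37
v=-3: %3==0, s = (-37)*2+(-3) = -77
v=2: not %3==0, s = (-77)-2 = -79
v=1: not %3==0, s = (-79)-1 = -80
v=7: not %3==0, s = (-80)-7 = -87
v=8: not %3==0, s = (-87)-8 = -95

-95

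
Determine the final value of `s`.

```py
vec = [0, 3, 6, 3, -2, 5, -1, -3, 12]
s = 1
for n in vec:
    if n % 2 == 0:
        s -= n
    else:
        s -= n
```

n=0: even, s = 1-0 = 1
n=3: not even, s = 1-3 = -2
n=6: even, s = (-2)-6 = -8
n=3: not even, s = (-8)-3 = -11
n=-2: even, s = (-11)-(-2) = -9
n=5: not even, s = (-9)-5 = -14
n=-1: not even, s = (-14)-(-1) = -13
n=-3: not even, s = (-13)-(-3) = -10
n=12: even, s = (-10)-12 = -22

-22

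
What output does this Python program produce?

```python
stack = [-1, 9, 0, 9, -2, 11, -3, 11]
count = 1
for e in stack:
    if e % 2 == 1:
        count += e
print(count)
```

e=-1: odd, count = 1+(-1) = 0
e=9: odd, count = 0+9 = 9
e=0: not odd
e=9: odd, count = 9+9 = 18
e=-2: not odd
e=11: odd, count = 18+11 = 29
e=-3: odd, count = 29+(-3) = 26
e=11: odd, count = 26+11 = 37

37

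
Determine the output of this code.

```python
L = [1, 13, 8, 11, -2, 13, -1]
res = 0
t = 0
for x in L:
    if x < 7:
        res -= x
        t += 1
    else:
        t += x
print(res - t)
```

x=1: <7, res = 0-1 = -1; t=1
x=13: not <7; t=14
x=8: not <7; t=22
x=11: not <7; t=33
x=-2: <7, res = (-1)-(-2) = 1; t=34
x=13: not <7; t=47
x=-1: <7, res = 1-(-1) = 2; t=48
res-t = 2-48 = -46

-46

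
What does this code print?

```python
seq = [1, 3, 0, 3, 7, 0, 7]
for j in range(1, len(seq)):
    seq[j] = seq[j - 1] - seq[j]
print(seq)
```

[1, -2, -2, -5, -12, -12, -19]

j=1: seq[1] = 1-3 = -2 → [1, -2, 0, 3, 7, 0, 7]
j=2: seq[2] = (-2)-0 = -2 → [1, -2, -2, 3, 7, 0, 7]
j=3: seq[3] = (-2)-3 = -5 → [1, -2, -2, -5, 7, 0, 7]
j=4: seq[4] = (-5)-7 = -12 → [1, -2, -2, -5, -12, 0, 7]
j=5: seq[5] = (-12)-0 = -12 → [1, -2, -2, -5, -12, -12, 7]
j=6: seq[6] = (-12)-7 = -19 → [1, -2, -2, -5, -12, -12, -19]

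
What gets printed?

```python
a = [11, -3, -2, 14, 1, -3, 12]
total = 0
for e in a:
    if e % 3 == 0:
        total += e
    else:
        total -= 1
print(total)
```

2

e=11: not %3==0, total = 0-1 = -1
e=-3: %3==0, total = (-1)+(-3) = -4
e=-2: not %3==0, total = (-4)-1 = -5
e=14: not %3==0, total = (-5)-1 = -6
e=1: not %3==0, total = (-6)-1 = -7
e=-3: %3==0, total = (-7)+(-3) = -10
e=12: %3==0, total = (-10)+12 = 2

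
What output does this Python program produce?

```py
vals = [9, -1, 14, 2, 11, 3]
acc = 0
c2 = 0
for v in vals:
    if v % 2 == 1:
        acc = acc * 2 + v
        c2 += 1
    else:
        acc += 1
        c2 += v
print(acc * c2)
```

2020

v=9: odd, acc = 0*2+9 = 9; c2=1
v=-1: odd, acc = 9*2+(-1) = 17; c2=2
v=14: not odd, acc = 17+1 = 18; c2=16
v=2: not odd, acc = 18+1 = 19; c2=18
v=11: odd, acc = 19*2+11 = 49; c2=19
v=3: odd, acc = 49*2+3 = 101; c2=20
acc*c2 = 101*20 = 2020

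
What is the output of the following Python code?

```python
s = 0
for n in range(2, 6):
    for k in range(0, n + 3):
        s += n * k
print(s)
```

289

n=2,k=0: s = 0+0 = 0
n=2,k=1: s = 0+2 = 2
n=2,k=2: s = 2+4 = 6
n=2,k=3: s = 6+6 = 12
n=2,k=4: s = 12+8 = 20
n=3,k=0: s = 20+0 = 20
n=3,k=1: s = 20+3 = 23
n=3,k=2: s = 23+6 = 29
n=3,k=3: s = 29+9 = 38
n=3,k=4: s = 38+12 = 50
n=3,k=5: s = 50+15 = 65
n=4,k=0: s = 65+0 = 65
n=4,k=1: s = 65+4 = 69
n=4,k=2: s = 69+8 = 77
n=4,k=3: s = 77+12 = 89
n=4,k=4: s = 89+16 = 105
n=4,k=5: s = 105+20 = 125
n=4,k=6: s = 125+24 = 149
n=5,k=0: s = 149+0 = 149
n=5,k=1: s = 149+5 = 154
n=5,k=2: s = 154+10 = 164
n=5,k=3: s = 164+15 = 179
n=5,k=4: s = 179+20 = 199
n=5,k=5: s = 199+25 = 224
n=5,k=6: s = 224+30 = 254
n=5,k=7: s = 254+35 = 289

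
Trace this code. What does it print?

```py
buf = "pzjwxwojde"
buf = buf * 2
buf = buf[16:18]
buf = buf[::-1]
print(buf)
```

repeat ×2 → 'pzjwxwojdepzjwxwojde'
slice [16:18] → 'oj'
reverse → 'jo'

jo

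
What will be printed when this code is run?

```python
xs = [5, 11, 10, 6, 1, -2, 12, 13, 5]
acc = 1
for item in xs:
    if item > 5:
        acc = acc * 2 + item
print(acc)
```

item=5: not >5
item=11: >5, acc = 1*2+11 = 13
item=10: >5, acc = 13*2+10 = 36
item=6: >5, acc = 36*2+6 = 78
item=1: not >5
item=-2: not >5
item=12: >5, acc = 78*2+12 = 168
item=13: >5, acc = 168*2+13 = 349
item=5: not >5

349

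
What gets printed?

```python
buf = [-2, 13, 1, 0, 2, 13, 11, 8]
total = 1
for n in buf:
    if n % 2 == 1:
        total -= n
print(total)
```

-37

n=-2: not odd
n=13: odd, total = 1-13 = -12
n=1: odd, total = (-12)-1 = -13
n=0: not odd
n=2: not odd
n=13: odd, total = (-13)-13 = -26
n=11: odd, total = (-26)-11 = -37
n=8: not odd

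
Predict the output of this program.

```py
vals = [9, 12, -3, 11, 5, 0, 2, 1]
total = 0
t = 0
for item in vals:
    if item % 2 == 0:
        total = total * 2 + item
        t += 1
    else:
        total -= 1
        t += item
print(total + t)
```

item=9: not even, total = 0-1 = -1; t=9
item=12: even, total = (-1)*2+12 = 10; t=10
item=-3: not even, total = 10-1 = 9; t=7
item=11: not even, total = 9-1 = 8; t=18
item=5: not even, total = 8-1 = 7; t=23
item=0: even, total = 7*2+0 = 14; t=24
item=2: even, total = 14*2+2 = 30; t=25
item=1: not even, total = 30-1 = 29; t=26
total+t = 29+26 = 55

55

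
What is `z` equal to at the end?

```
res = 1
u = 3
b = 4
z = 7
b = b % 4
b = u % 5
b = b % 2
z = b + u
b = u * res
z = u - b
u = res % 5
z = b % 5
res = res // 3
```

b = 4%4 = 0
b = 3%5 = 3
b = 3%2 = 1
z = 1+3 = 4
b = 3*1 = 3
z = 3-3 = 0
u = 1%5 = 1
z = 3%5 = 3
res = 1//3 = 0

3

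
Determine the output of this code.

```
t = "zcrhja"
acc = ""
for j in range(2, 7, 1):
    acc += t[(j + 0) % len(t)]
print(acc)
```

j=2: add t[2]='r' → 'r'
j=3: add t[3]='h' → 'rh'
j=4: add t[4]='j' → 'rhj'
j=5: add t[5]='a' → 'rhja'
j=6: add t[0]='z' → 'rhjaz'

rhjaz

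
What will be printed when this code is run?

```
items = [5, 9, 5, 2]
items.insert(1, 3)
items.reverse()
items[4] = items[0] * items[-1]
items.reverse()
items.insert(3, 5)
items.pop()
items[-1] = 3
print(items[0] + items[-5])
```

insert 3 at 1 → [5, 3, 9, 5, 2]
reverse → [2, 5, 9, 3, 5]
items[4] = items[0]*items[-1] = 2*5 = 10 → [2, 5, 9, 3, 10]
reverse → [10, 3, 9, 5, 2]
insert 5 at 3 → [10, 3, 9, 5, 5, 2]
pop() removes 2 → [10, 3, 9, 5, 5]
items[-1] = 3 → [10, 3, 9, 5, 3]
items[0]+items[-5] = 10+10 = 20

20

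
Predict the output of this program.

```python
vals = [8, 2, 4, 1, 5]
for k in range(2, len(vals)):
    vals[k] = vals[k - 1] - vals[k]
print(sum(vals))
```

k=2: vals[2] = 2-4 = -2 → [8, 2, -2, 1, 5]
k=3: vals[3] = (-2)-1 = -3 → [8, 2, -2, -3, 5]
k=4: vals[4] = (-3)-5 = -8 → [8, 2, -2, -3, -8]
sum = -3

-3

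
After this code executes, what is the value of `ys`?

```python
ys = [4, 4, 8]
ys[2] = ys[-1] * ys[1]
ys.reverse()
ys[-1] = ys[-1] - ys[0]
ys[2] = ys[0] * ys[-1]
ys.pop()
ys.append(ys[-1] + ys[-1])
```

[32, 4, 8]

ys[2] = ys[-1]*ys[1] = 8*4 = 32 → [4, 4, 32]
reverse → [32, 4, 4]
ys[-1] = ys[-1]-ys[0] = 4-32 = -28 → [32, 4, -28]
ys[2] = ys[0]*ys[-1] = 32*(-28) = -896 → [32, 4, -896]
pop() removes -896 → [32, 4]
append ys[-1]+ys[-1] = 4+4 = 8 → [32, 4, 8]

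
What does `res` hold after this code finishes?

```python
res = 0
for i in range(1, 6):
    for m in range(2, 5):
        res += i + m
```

90

i=1,m=2: res = 0+3 = 3
i=1,m=3: res = 3+4 = 7
i=1,m=4: res = 7+5 = 12
i=2,m=2: res = 12+4 = 16
i=2,m=3: res = 16+5 = 21
i=2,m=4: res = 21+6 = 27
i=3,m=2: res = 27+5 = 32
i=3,m=3: res = 32+6 = 38
i=3,m=4: res = 38+7 = 45
i=4,m=2: res = 45+6 = 51
i=4,m=3: res = 51+7 = 58
i=4,m=4: res = 58+8 = 66
i=5,m=2: res = 66+7 = 73
i=5,m=3: res = 73+8 = 81
i=5,m=4: res = 81+9 = 90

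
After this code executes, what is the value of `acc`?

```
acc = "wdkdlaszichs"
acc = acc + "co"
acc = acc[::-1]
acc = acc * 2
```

+ 'co' → 'wdkdlaszichsco'
reverse → 'ocshcizsaldkdw'
repeat ×2 → 'ocshcizsaldkdwocshcizsaldkdw'

'ocshcizsaldkdwocshcizsaldkdw'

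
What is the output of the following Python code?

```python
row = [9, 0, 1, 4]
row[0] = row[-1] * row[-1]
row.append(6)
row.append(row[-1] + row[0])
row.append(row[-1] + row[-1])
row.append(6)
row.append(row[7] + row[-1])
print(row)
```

row[0] = row[-1]*row[-1] = 4*4 = 16 → [16, 0, 1, 4]
append 6 → [16, 0, 1, 4, 6]
append row[-1]+row[0] = 6+16 = 22 → [16, 0, 1, 4, 6, 22]
append row[-1]+row[-1] = 22+22 = 44 → [16, 0, 1, 4, 6, 22, 44]
append 6 → [16, 0, 1, 4, 6, 22, 44, 6]
append row[7]+row[-1] = 6+6 = 12 → [16, 0, 1, 4, 6, 22, 44, 6, 12]

[16, 0, 1, 4, 6, 22, 44, 6, 12]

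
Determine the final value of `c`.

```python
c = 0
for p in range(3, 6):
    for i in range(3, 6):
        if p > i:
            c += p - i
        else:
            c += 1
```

10

p=3,i=3: not 3>3, c = 0+1 = 1
p=3,i=4: not 3>4, c = 1+1 = 2
p=3,i=5: not 3>5, c = 2+1 = 3
p=4,i=3: 4>3, c = 3+1 = 4
p=4,i=4: not 4>4, c = 4+1 = 5
p=4,i=5: not 4>5, c = 5+1 = 6
p=5,i=3: 5>3, c = 6+2 = 8
p=5,i=4: 5>4, c = 8+1 = 9
p=5,i=5: not 5>5, c = 9+1 = 10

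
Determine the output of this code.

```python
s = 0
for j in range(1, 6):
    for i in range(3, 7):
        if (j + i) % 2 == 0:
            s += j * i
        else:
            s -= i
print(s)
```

j=1,i=3: even sum, s = 0+3 = 3
j=1,i=4: odd sum, s = 3-4 = -1
j=1,i=5: even sum, s = (-1)+5 = 4
j=1,i=6: odd sum, s = 4-6 = -2
j=2,i=3: odd sum, s = (-2)-3 = -5
j=2,i=4: even sum, s = (-5)+8 = 3
j=2,i=5: odd sum, s = 3-5 = -2
j=2,i=6: even sum, s = (-2)+12 = 10
j=3,i=3: even sum, s = 10+9 = 19
j=3,i=4: odd sum, s = 19-4 = 15
j=3,i=5: even sum, s = 15+15 = 30
j=3,i=6: odd sum, s = 30-6 = 24
j=4,i=3: odd sum, s = 24-3 = 21
j=4,i=4: even sum, s = 21+16 = 37
j=4,i=5: odd sum, s = 37-5 = 32
j=4,i=6: even sum, s = 32+24 = 56
j=5,i=3: even sum, s = 56+15 = 71
j=5,i=4: odd sum, s = 71-4 = 67
j=5,i=5: even sum, s = 67+25 = 92
j=5,i=6: odd sum, s = 92-6 = 86

86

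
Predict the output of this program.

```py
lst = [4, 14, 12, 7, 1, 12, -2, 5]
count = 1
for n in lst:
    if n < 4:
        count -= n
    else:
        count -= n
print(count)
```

-52

n=4: not <4, count = 1-4 = -3
n=14: not <4, count = (-3)-14 = -17
n=12: not <4, count = (-17)-12 = -29
n=7: not <4, count = (-29)-7 = -36
n=1: <4, count = (-36)-1 = -37
n=12: not <4, count = (-37)-12 = -49
n=-2: <4, count = (-49)-(-2) = -47
n=5: not <4, count = (-47)-5 = -52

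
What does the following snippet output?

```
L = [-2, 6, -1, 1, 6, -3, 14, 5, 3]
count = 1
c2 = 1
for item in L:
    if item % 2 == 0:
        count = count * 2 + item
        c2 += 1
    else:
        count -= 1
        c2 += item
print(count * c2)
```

item=-2: even, count = 1*2+(-2) = 0; c2=2
item=6: even, count = 0*2+6 = 6; c2=3
item=-1: not even, count = 6-1 = 5; c2=2
item=1: not even, count = 5-1 = 4; c2=3
item=6: even, count = 4*2+6 = 14; c2=4
item=-3: not even, count = 14-1 = 13; c2=1
item=14: even, count = 13*2+14 = 40; c2=2
item=5: not even, count = 40-1 = 39; c2=7
item=3: not even, count = 39-1 = 38; c2=10
count*c2 = 38*10 = 380

380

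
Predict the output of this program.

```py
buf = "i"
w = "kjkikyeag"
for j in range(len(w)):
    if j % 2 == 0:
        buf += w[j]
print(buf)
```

ikkkeg

j=0: add 'k' → 'ik'
j=1: skip
j=2: add 'k' → 'ikk'
j=3: skip
j=4: add 'k' → 'ikkk'
j=5: skip
j=6: add 'e' → 'ikkke'
j=7: skip
j=8: add 'g' → 'ikkkeg'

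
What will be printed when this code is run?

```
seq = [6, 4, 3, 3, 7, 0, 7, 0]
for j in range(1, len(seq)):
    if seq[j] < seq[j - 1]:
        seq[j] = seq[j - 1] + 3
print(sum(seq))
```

132

j=1: 4<6, seq[1] = 6+3 = 9 → [6, 9, 3, 3, 7, 0, 7, 0]
j=2: 3<9, seq[2] = 9+3 = 12 → [6, 9, 12, 3, 7, 0, 7, 0]
j=3: 3<12, seq[3] = 12+3 = 15 → [6, 9, 12, 15, 7, 0, 7, 0]
j=4: 7<15, seq[4] = 15+3 = 18 → [6, 9, 12, 15, 18, 0, 7, 0]
j=5: 0<18, seq[5] = 18+3 = 21 → [6, 9, 12, 15, 18, 21, 7, 0]
j=6: 7<21, seq[6] = 21+3 = 24 → [6, 9, 12, 15, 18, 21, 24, 0]
j=7: 0<24, seq[7] = 24+3 = 27 → [6, 9, 12, 15, 18, 21, 24, 27]
sum = 132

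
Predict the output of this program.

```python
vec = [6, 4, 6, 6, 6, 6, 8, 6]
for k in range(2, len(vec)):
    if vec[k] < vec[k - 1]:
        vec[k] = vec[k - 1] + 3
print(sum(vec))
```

53

k=2: 6>=4, unchanged → [6, 4, 6, 6, 6, 6, 8, 6]
k=3: 6>=6, unchanged → [6, 4, 6, 6, 6, 6, 8, 6]
k=4: 6>=6, unchanged → [6, 4, 6, 6, 6, 6, 8, 6]
k=5: 6>=6, unchanged → [6, 4, 6, 6, 6, 6, 8, 6]
k=6: 8>=6, unchanged → [6, 4, 6, 6, 6, 6, 8, 6]
k=7: 6<8, vec[7] = 8+3 = 11 → [6, 4, 6, 6, 6, 6, 8, 11]
sum = 53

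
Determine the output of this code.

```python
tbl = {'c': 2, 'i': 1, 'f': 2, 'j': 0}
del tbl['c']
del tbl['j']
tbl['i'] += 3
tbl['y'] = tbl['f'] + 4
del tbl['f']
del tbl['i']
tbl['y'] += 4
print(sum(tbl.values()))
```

del 'c' → {'i': 1, 'f': 2, 'j': 0}
del 'j' → {'i': 1, 'f': 2}
tbl['i'] = 1+3 = 4 → {'i': 4, 'f': 2}
tbl['y'] = tbl['f']+4 = 6 → {'i': 4, 'f': 2, 'y': 6}
del 'f' → {'i': 4, 'y': 6}
del 'i' → {'y': 6}
tbl['y'] = 6+4 = 10 → {'y': 10}
sum of values = 10

10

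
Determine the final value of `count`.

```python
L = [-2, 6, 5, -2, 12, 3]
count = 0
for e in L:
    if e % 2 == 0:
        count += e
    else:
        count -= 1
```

12

e=-2: even, count = 0+(-2) = -2
e=6: even, count = (-2)+6 = 4
e=5: not even, count = 4-1 = 3
e=-2: even, count = 3+(-2) = 1
e=12: even, count = 1+12 = 13
e=3: not even, count = 13-1 = 12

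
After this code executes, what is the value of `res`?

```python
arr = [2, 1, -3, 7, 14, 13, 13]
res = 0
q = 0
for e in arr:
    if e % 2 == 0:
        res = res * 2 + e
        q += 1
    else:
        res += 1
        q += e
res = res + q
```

59

e=2: even, res = 0*2+2 = 2; q=1
e=1: not even, res = 2+1 = 3; q=2
e=-3: not even, res = 3+1 = 4; q=-1
e=7: not even, res = 4+1 = 5; q=6
e=14: even, res = 5*2+14 = 24; q=7
e=13: not even, res = 24+1 = 25; q=20
e=13: not even, res = 25+1 = 26; q=33
res+q = 26+33 = 59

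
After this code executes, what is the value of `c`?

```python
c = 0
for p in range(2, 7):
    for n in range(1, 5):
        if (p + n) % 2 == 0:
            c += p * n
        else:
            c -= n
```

p=2,n=1: odd sum, c = 0-1 = -1
p=2,n=2: even sum, c = (-1)+4 = 3
p=2,n=3: odd sum, c = 3-3 = 0
p=2,n=4: even sum, c = 0+8 = 8
p=3,n=1: even sum, c = 8+3 = 11
p=3,n=2: odd sum, c = 11-2 = 9
p=3,n=3: even sum, c = 9+9 = 18
p=3,n=4: odd sum, c = 18-4 = 14
p=4,n=1: odd sum, c = 14-1 = 13
p=4,n=2: even sum, c = 13+8 = 21
p=4,n=3: odd sum, c = 21-3 = 18
p=4,n=4: even sum, c = 18+16 = 34
p=5,n=1: even sum, c = 34+5 = 39
p=5,n=2: odd sum, c = 39-2 = 37
p=5,n=3: even sum, c = 37+15 = 52
p=5,n=4: odd sum, c = 52-4 = 48
p=6,n=1: odd sum, c = 48-1 = 47
p=6,n=2: even sum, c = 47+12 = 59
p=6,n=3: odd sum, c = 59-3 = 56
p=6,n=4: even sum, c = 56+24 = 80

80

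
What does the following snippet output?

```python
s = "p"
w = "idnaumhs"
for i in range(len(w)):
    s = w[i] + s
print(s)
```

shmuandip

i=0: prepend 'i' → 'ip'
i=1: prepend 'd' → 'dip'
i=2: prepend 'n' → 'ndip'
i=3: prepend 'a' → 'andip'
i=4: prepend 'u' → 'uandip'
i=5: prepend 'm' → 'muandip'
i=6: prepend 'h' → 'hmuandip'
i=7: prepend 's' → 'shmuandip'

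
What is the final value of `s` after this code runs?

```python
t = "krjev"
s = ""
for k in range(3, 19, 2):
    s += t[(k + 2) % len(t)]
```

k=3: add t[0]='k' → 'k'
k=5: add t[2]='j' → 'kj'
k=7: add t[4]='v' → 'kjv'
k=9: add t[1]='r' → 'kjvr'
k=11: add t[3]='e' → 'kjvre'
k=13: add t[0]='k' → 'kjvrek'
k=15: add t[2]='j' → 'kjvrekj'
k=17: add t[4]='v' → 'kjvrekjv'

'kjvrekjv'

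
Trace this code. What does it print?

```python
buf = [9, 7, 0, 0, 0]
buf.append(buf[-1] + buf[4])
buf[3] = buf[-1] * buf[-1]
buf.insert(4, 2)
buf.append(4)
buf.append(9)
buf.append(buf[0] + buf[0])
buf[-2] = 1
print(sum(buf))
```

append buf[-1]+buf[4] = 0+0 = 0 → [9, 7, 0, 0, 0, 0]
buf[3] = buf[-1]*buf[-1] = 0*0 = 0 → [9, 7, 0, 0, 0, 0]
insert 2 at 4 → [9, 7, 0, 0, 2, 0, 0]
append 4 → [9, 7, 0, 0, 2, 0, 0, 4]
append 9 → [9, 7, 0, 0, 2, 0, 0, 4, 9]
append buf[0]+buf[0] = 9+9 = 18 → [9, 7, 0, 0, 2, 0, 0, 4, 9, 18]
buf[-2] = 1 → [9, 7, 0, 0, 2, 0, 0, 4, 1, 18]
sum = 41

41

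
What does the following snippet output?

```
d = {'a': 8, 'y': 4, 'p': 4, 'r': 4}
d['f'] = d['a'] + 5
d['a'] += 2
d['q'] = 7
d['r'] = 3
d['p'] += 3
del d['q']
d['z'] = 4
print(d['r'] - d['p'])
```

-4

d['f'] = d['a']+5 = 13 → {'a': 8, 'y': 4, 'p': 4, 'r': 4, 'f': 13}
d['a'] = 8+2 = 10 → {'a': 10, 'y': 4, 'p': 4, 'r': 4, 'f': 13}
d['q'] = 7 → {'a': 10, 'y': 4, 'p': 4, 'r': 4, 'f': 13, 'q': 7}
d['r'] = 3 → {'a': 10, 'y': 4, 'p': 4, 'r': 3, 'f': 13, 'q': 7}
d['p'] = 4+3 = 7 → {'a': 10, 'y': 4, 'p': 7, 'r': 3, 'f': 13, 'q': 7}
del 'q' → {'a': 10, 'y': 4, 'p': 7, 'r': 3, 'f': 13}
d['z'] = 4 → {'a': 10, 'y': 4, 'p': 7, 'r': 3, 'f': 13, 'z': 4}
d['r']-d['p'] = 3-7 = -4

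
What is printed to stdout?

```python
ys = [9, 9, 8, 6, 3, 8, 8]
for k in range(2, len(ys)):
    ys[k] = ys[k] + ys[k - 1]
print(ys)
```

[9, 9, 17, 23, 26, 34, 42]

k=2: ys[2] = 8+9 = 17 → [9, 9, 17, 6, 3, 8, 8]
k=3: ys[3] = 6+17 = 23 → [9, 9, 17, 23, 3, 8, 8]
k=4: ys[4] = 3+23 = 26 → [9, 9, 17, 23, 26, 8, 8]
k=5: ys[5] = 8+26 = 34 → [9, 9, 17, 23, 26, 34, 8]
k=6: ys[6] = 8+34 = 42 → [9, 9, 17, 23, 26, 34, 42]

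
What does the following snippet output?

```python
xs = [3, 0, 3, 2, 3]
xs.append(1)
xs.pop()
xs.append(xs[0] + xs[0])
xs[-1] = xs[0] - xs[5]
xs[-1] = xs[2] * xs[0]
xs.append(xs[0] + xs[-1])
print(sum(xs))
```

32

append 1 → [3, 0, 3, 2, 3, 1]
pop() removes 1 → [3, 0, 3, 2, 3]
append xs[0]+xs[0] = 3+3 = 6 → [3, 0, 3, 2, 3, 6]
xs[-1] = xs[0]-xs[5] = 3-6 = -3 → [3, 0, 3, 2, 3, -3]
xs[-1] = xs[2]*xs[0] = 3*3 = 9 → [3, 0, 3, 2, 3, 9]
append xs[0]+xs[-1] = 3+9 = 12 → [3, 0, 3, 2, 3, 9, 12]
sum = 32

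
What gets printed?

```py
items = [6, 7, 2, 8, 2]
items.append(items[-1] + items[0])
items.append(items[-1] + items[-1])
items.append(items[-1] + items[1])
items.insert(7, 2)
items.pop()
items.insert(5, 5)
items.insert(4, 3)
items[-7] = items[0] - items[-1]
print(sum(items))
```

append items[-1]+items[0] = 2+6 = 8 → [6, 7, 2, 8, 2, 8]
append items[-1]+items[-1] = 8+8 = 16 → [6, 7, 2, 8, 2, 8, 16]
append items[-1]+items[1] = 16+7 = 23 → [6, 7, 2, 8, 2, 8, 16, 23]
insert 2 at 7 → [6, 7, 2, 8, 2, 8, 16, 2, 23]
pop() removes 23 → [6, 7, 2, 8, 2, 8, 16, 2]
insert 5 at 5 → [6, 7, 2, 8, 2, 5, 8, 16, 2]
insert 3 at 4 → [6, 7, 2, 8, 3, 2, 5, 8, 16, 2]
items[-7] = items[0]-items[-1] = 6-2 = 4 → [6, 7, 2, 4, 3, 2, 5, 8, 16, 2]
sum = 55

55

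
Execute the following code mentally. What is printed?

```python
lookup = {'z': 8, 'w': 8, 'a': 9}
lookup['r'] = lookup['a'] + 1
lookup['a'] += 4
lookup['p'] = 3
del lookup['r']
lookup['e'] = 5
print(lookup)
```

{'z': 8, 'w': 8, 'a': 13, 'p': 3, 'e': 5}

lookup['r'] = lookup['a']+1 = 10 → {'z': 8, 'w': 8, 'a': 9, 'r': 10}
lookup['a'] = 9+4 = 13 → {'z': 8, 'w': 8, 'a': 13, 'r': 10}
lookup['p'] = 3 → {'z': 8, 'w': 8, 'a': 13, 'r': 10, 'p': 3}
del 'r' → {'z': 8, 'w': 8, 'a': 13, 'p': 3}
lookup['e'] = 5 → {'z': 8, 'w': 8, 'a': 13, 'p': 3, 'e': 5}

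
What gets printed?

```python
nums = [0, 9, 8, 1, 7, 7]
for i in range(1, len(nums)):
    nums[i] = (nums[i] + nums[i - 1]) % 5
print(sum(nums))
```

i=1: nums[1] = (9+0)%5 = 4 → [0, 4, 8, 1, 7, 7]
i=2: nums[2] = (8+4)%5 = 2 → [0, 4, 2, 1, 7, 7]
i=3: nums[3] = (1+2)%5 = 3 → [0, 4, 2, 3, 7, 7]
i=4: nums[4] = (7+3)%5 = 0 → [0, 4, 2, 3, 0, 7]
i=5: nums[5] = (7+0)%5 = 2 → [0, 4, 2, 3, 0, 2]
sum = 11

11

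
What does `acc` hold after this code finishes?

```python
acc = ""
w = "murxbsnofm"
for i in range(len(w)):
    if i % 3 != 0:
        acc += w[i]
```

i=0: skip
i=1: add 'u' → 'u'
i=2: add 'r' → 'ur'
i=3: skip
i=4: add 'b' → 'urb'
i=5: add 's' → 'urbs'
i=6: skip
i=7: add 'o' → 'urbso'
i=8: add 'f' → 'urbsof'
i=9: skip

'urbsof'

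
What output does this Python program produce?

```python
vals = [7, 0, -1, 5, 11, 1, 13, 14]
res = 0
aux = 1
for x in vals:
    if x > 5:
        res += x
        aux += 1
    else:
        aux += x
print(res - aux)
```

x=7: >5, res = 0+7 = 7; aux=2
x=0: not >5; aux=2
x=-1: not >5; aux=1
x=5: not >5; aux=6
x=11: >5, res = 7+11 = 18; aux=7
x=1: not >5; aux=8
x=13: >5, res = 18+13 = 31; aux=9
x=14: >5, res = 31+14 = 45; aux=10
res-aux = 45-10 = 35

35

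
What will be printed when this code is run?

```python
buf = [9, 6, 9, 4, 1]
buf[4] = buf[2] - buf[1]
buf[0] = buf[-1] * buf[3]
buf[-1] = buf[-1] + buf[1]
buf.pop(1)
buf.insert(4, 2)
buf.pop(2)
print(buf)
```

buf[4] = buf[2]-buf[1] = 9-6 = 3 → [9, 6, 9, 4, 3]
buf[0] = buf[-1]*buf[3] = 3*4 = 12 → [12, 6, 9, 4, 3]
buf[-1] = buf[-1]+buf[1] = 3+6 = 9 → [12, 6, 9, 4, 9]
pop(1) removes 6 → [12, 9, 4, 9]
insert 2 at 4 → [12, 9, 4, 9, 2]
pop(2) removes 4 → [12, 9, 9, 2]

[12, 9, 9, 2]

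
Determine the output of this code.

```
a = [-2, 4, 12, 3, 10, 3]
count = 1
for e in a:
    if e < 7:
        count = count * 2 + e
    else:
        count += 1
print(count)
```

31

e=-2: <7, count = 1*2+(-2) = 0
e=4: <7, count = 0*2+4 = 4
e=12: not <7, count = 4+1 = 5
e=3: <7, count = 5*2+3 = 13
e=10: not <7, count = 13+1 = 14
e=3: <7, count = 14*2+3 = 31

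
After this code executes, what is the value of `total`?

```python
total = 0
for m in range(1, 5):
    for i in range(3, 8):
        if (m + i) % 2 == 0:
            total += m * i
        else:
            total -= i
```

70

m=1,i=3: even sum, total = 0+3 = 3
m=1,i=4: odd sum, total = 3-4 = -1
m=1,i=5: even sum, total = (-1)+5 = 4
m=1,i=6: odd sum, total = 4-6 = -2
m=1,i=7: even sum, total = (-2)+7 = 5
m=2,i=3: odd sum, total = 5-3 = 2
m=2,i=4: even sum, total = 2+8 = 10
m=2,i=5: odd sum, total = 10-5 = 5
m=2,i=6: even sum, total = 5+12 = 17
m=2,i=7: odd sum, total = 17-7 = 10
m=3,i=3: even sum, total = 10+9 = 19
m=3,i=4: odd sum, total = 19-4 = 15
m=3,i=5: even sum, total = 15+15 = 30
m=3,i=6: odd sum, total = 30-6 = 24
m=3,i=7: even sum, total = 24+21 = 45
m=4,i=3: odd sum, total = 45-3 = 42
m=4,i=4: even sum, total = 42+16 = 58
m=4,i=5: odd sum, total = 58-5 = 53
m=4,i=6: even sum, total = 53+24 = 77
m=4,i=7: odd sum, total = 77-7 = 70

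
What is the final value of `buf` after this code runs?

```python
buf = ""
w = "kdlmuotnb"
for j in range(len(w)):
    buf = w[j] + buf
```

j=0: prepend 'k' → 'k'
j=1: prepend 'd' → 'dk'
j=2: prepend 'l' → 'ldk'
j=3: prepend 'm' → 'mldk'
j=4: prepend 'u' → 'umldk'
j=5: prepend 'o' → 'oumldk'
j=6: prepend 't' → 'toumldk'
j=7: prepend 'n' → 'ntoumldk'
j=8: prepend 'b' → 'bntoumldk'

'bntoumldk'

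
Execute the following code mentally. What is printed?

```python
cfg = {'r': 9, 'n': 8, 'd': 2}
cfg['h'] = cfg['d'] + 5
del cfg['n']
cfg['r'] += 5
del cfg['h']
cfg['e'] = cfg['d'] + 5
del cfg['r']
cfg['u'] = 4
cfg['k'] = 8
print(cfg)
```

{'d': 2, 'e': 7, 'u': 4, 'k': 8}

cfg['h'] = cfg['d']+5 = 7 → {'r': 9, 'n': 8, 'd': 2, 'h': 7}
del 'n' → {'r': 9, 'd': 2, 'h': 7}
cfg['r'] = 9+5 = 14 → {'r': 14, 'd': 2, 'h': 7}
del 'h' → {'r': 14, 'd': 2}
cfg['e'] = cfg['d']+5 = 7 → {'r': 14, 'd': 2, 'e': 7}
del 'r' → {'d': 2, 'e': 7}
cfg['u'] = 4 → {'d': 2, 'e': 7, 'u': 4}
cfg['k'] = 8 → {'d': 2, 'e': 7, 'u': 4, 'k': 8}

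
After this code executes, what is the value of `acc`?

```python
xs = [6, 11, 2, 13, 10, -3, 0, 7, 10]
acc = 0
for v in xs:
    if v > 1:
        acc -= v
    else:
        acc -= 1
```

v=6: >1, acc = 0-6 = -6
v=11: >1, acc = (-6)-11 = -17
v=2: >1, acc = (-17)-2 = -19
v=13: >1, acc = (-19)-13 = -32
v=10: >1, acc = (-32)-10 = -42
v=-3: not >1, acc = (-42)-1 = -43
v=0: not >1, acc = (-43)-1 = -44
v=7: >1, acc = (-44)-7 = -51
v=10: >1, acc = (-51)-10 = -61

-61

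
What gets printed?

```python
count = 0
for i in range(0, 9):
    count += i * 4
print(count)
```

i=0: count = 0+0*4 = 0
i=1: count = 0+1*4 = 4
i=2: count = 4+2*4 = 12
i=3: count = 12+3*4 = 24
i=4: count = 24+4*4 = 40
i=5: count = 40+5*4 = 60
i=6: count = 60+6*4 = 84
i=7: count = 84+7*4 = 112
i=8: count = 112+8*4 = 144

144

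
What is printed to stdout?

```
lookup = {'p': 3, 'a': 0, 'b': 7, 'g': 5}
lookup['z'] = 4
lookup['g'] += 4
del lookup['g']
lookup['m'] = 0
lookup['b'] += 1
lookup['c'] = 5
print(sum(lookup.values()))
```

lookup['z'] = 4 → {'p': 3, 'a': 0, 'b': 7, 'g': 5, 'z': 4}
lookup['g'] = 5+4 = 9 → {'p': 3, 'a': 0, 'b': 7, 'g': 9, 'z': 4}
del 'g' → {'p': 3, 'a': 0, 'b': 7, 'z': 4}
lookup['m'] = 0 → {'p': 3, 'a': 0, 'b': 7, 'z': 4, 'm': 0}
lookup['b'] = 7+1 = 8 → {'p': 3, 'a': 0, 'b': 8, 'z': 4, 'm': 0}
lookup['c'] = 5 → {'p': 3, 'a': 0, 'b': 8, 'z': 4, 'm': 0, 'c': 5}
sum of values = 20

20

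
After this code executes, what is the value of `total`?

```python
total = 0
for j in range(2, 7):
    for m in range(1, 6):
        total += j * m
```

300

j=2,m=1: total = 0+2 = 2
j=2,m=2: total = 2+4 = 6
j=2,m=3: total = 6+6 = 12
j=2,m=4: total = 12+8 = 20
j=2,m=5: total = 20+10 = 30
j=3,m=1: total = 30+3 = 33
j=3,m=2: total = 33+6 = 39
j=3,m=3: total = 39+9 = 48
j=3,m=4: total = 48+12 = 60
j=3,m=5: total = 60+15 = 75
j=4,m=1: total = 75+4 = 79
j=4,m=2: total = 79+8 = 87
j=4,m=3: total = 87+12 = 99
j=4,m=4: total = 99+16 = 115
j=4,m=5: total = 115+20 = 135
j=5,m=1: total = 135+5 = 140
j=5,m=2: total = 140+10 = 150
j=5,m=3: total = 150+15 = 165
j=5,m=4: total = 165+20 = 185
j=5,m=5: total = 185+25 = 210
j=6,m=1: total = 210+6 = 216
j=6,m=2: total = 216+12 = 228
j=6,m=3: total = 228+18 = 246
j=6,m=4: total = 246+24 = 270
j=6,m=5: total = 270+30 = 300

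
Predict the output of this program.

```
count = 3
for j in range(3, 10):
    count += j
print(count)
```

45

j=3: count = 3+3 = 6
j=4: count = 6+4 = 10
j=5: count = 10+5 = 15
j=6: count = 15+6 = 21
j=7: count = 21+7 = 28
j=8: count = 28+8 = 36
j=9: count = 36+9 = 45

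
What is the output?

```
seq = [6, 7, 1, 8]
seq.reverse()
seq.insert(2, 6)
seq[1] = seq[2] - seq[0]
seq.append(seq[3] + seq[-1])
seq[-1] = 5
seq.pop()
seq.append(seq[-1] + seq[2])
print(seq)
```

reverse → [8, 1, 7, 6]
insert 6 at 2 → [8, 1, 6, 7, 6]
seq[1] = seq[2]-seq[0] = 6-8 = -2 → [8, -2, 6, 7, 6]
append seq[3]+seq[-1] = 7+6 = 13 → [8, -2, 6, 7, 6, 13]
seq[-1] = 5 → [8, -2, 6, 7, 6, 5]
pop() removes 5 → [8, -2, 6, 7, 6]
append seq[-1]+seq[2] = 6+6 = 12 → [8, -2, 6, 7, 6, 12]

[8, -2, 6, 7, 6, 12]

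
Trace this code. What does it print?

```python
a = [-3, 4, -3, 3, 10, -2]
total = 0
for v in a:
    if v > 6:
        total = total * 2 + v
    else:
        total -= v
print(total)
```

10

v=-3: not >6, total = 0-(-3) = 3
v=4: not >6, total = 3-4 = -1
v=-3: not >6, total = (-1)-(-3) = 2
v=3: not >6, total = 2-3 = -1
v=10: >6, total = (-1)*2+10 = 8
v=-2: not >6, total = 8-(-2) = 10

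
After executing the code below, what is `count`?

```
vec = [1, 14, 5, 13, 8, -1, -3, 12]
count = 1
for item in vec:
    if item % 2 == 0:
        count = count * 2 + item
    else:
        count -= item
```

20

item=1: not even, count = 1-1 = 0
item=14: even, count = 0*2+14 = 14
item=5: not even, count = 14-5 = 9
item=13: not even, count = 9-13 = -4
item=8: even, count = (-4)*2+8 = 0
item=-1: not even, count = 0-(-1) = 1
item=-3: not even, count = 1-(-3) = 4
item=12: even, count = 4*2+12 = 20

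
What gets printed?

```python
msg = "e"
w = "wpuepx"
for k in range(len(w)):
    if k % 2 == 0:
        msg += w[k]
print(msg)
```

k=0: add 'w' → 'ew'
k=1: skip
k=2: add 'u' → 'ewu'
k=3: skip
k=4: add 'p' → 'ewup'
k=5: skip

ewup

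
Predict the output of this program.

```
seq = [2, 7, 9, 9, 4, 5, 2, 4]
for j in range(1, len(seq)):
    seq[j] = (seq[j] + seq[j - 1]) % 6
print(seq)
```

j=1: seq[1] = (7+2)%6 = 3 → [2, 3, 9, 9, 4, 5, 2, 4]
j=2: seq[2] = (9+3)%6 = 0 → [2, 3, 0, 9, 4, 5, 2, 4]
j=3: seq[3] = (9+0)%6 = 3 → [2, 3, 0, 3, 4, 5, 2, 4]
j=4: seq[4] = (4+3)%6 = 1 → [2, 3, 0, 3, 1, 5, 2, 4]
j=5: seq[5] = (5+1)%6 = 0 → [2, 3, 0, 3, 1, 0, 2, 4]
j=6: seq[6] = (2+0)%6 = 2 → [2, 3, 0, 3, 1, 0, 2, 4]
j=7: seq[7] = (4+2)%6 = 0 → [2, 3, 0, 3, 1, 0, 2, 0]

[2, 3, 0, 3, 1, 0, 2, 0]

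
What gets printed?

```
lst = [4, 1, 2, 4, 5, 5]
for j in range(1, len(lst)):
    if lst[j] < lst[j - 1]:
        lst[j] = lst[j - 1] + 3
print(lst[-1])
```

19

j=1: 1<4, lst[1] = 4+3 = 7 → [4, 7, 2, 4, 5, 5]
j=2: 2<7, lst[2] = 7+3 = 10 → [4, 7, 10, 4, 5, 5]
j=3: 4<10, lst[3] = 10+3 = 13 → [4, 7, 10, 13, 5, 5]
j=4: 5<13, lst[4] = 13+3 = 16 → [4, 7, 10, 13, 16, 5]
j=5: 5<16, lst[5] = 16+3 = 19 → [4, 7, 10, 13, 16, 19]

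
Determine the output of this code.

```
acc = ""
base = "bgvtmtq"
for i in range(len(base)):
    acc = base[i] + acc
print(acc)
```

qtmtvgb

i=0: prepend 'b' → 'b'
i=1: prepend 'g' → 'gb'
i=2: prepend 'v' → 'vgb'
i=3: prepend 't' → 'tvgb'
i=4: prepend 'm' → 'mtvgb'
i=5: prepend 't' → 'tmtvgb'
i=6: prepend 'q' → 'qtmtvgb'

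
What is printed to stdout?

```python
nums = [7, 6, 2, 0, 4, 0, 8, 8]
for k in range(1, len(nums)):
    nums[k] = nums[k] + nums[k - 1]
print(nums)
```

[7, 13, 15, 15, 19, 19, 27, 35]

k=1: nums[1] = 6+7 = 13 → [7, 13, 2, 0, 4, 0, 8, 8]
k=2: nums[2] = 2+13 = 15 → [7, 13, 15, 0, 4, 0, 8, 8]
k=3: nums[3] = 0+15 = 15 → [7, 13, 15, 15, 4, 0, 8, 8]
k=4: nums[4] = 4+15 = 19 → [7, 13, 15, 15, 19, 0, 8, 8]
k=5: nums[5] = 0+19 = 19 → [7, 13, 15, 15, 19, 19, 8, 8]
k=6: nums[6] = 8+19 = 27 → [7, 13, 15, 15, 19, 19, 27, 8]
k=7: nums[7] = 8+27 = 35 → [7, 13, 15, 15, 19, 19, 27, 35]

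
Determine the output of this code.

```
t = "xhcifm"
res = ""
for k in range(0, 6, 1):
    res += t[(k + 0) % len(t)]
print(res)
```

k=0: add t[0]='x' → 'x'
k=1: add t[1]='h' → 'xh'
k=2: add t[2]='c' → 'xhc'
k=3: add t[3]='i' → 'xhci'
k=4: add t[4]='f' → 'xhcif'
k=5: add t[5]='m' → 'xhcifm'

xhcifm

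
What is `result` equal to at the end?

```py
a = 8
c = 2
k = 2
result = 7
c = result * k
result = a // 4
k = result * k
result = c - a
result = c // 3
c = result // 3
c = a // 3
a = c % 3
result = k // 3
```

1

c = 7*2 = 14
result = 8//4 = 2
k = 2*2 = 4
result = 14-8 = 6
result = 14//3 = 4
c = 4//3 = 1
c = 8//3 = 2
a = 2%3 = 2
result = 4//3 = 1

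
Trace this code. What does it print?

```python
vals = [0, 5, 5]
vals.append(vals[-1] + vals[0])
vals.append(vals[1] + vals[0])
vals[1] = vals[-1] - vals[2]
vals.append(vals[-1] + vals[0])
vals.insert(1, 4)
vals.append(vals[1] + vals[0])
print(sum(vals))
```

28

append vals[-1]+vals[0] = 5+0 = 5 → [0, 5, 5, 5]
append vals[1]+vals[0] = 5+0 = 5 → [0, 5, 5, 5, 5]
vals[1] = vals[-1]-vals[2] = 5-5 = 0 → [0, 0, 5, 5, 5]
append vals[-1]+vals[0] = 5+0 = 5 → [0, 0, 5, 5, 5, 5]
insert 4 at 1 → [0, 4, 0, 5, 5, 5, 5]
append vals[1]+vals[0] = 4+0 = 4 → [0, 4, 0, 5, 5, 5, 5, 4]
sum = 28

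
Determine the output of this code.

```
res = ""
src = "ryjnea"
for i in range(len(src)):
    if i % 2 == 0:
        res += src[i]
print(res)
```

i=0: add 'r' → 'r'
i=1: skip
i=2: add 'j' → 'rj'
i=3: skip
i=4: add 'e' → 'rje'
i=5: skip

rje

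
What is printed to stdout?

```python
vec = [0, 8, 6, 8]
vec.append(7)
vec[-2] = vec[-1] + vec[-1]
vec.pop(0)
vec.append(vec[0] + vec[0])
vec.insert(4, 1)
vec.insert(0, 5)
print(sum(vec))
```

57

append 7 → [0, 8, 6, 8, 7]
vec[-2] = vec[-1]+vec[-1] = 7+7 = 14 → [0, 8, 6, 14, 7]
pop(0) removes 0 → [8, 6, 14, 7]
append vec[0]+vec[0] = 8+8 = 16 → [8, 6, 14, 7, 16]
insert 1 at 4 → [8, 6, 14, 7, 1, 16]
insert 5 at 0 → [5, 8, 6, 14, 7, 1, 16]
sum = 57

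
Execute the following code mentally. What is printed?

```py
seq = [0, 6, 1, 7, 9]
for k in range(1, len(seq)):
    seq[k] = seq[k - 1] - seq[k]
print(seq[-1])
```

-23

k=1: seq[1] = 0-6 = -6 → [0, -6, 1, 7, 9]
k=2: seq[2] = (-6)-1 = -7 → [0, -6, -7, 7, 9]
k=3: seq[3] = (-7)-7 = -14 → [0, -6, -7, -14, 9]
k=4: seq[4] = (-14)-9 = -23 → [0, -6, -7, -14, -23]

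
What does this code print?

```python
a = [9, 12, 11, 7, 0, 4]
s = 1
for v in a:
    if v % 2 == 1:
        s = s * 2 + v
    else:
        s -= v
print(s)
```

v=9: odd, s = 1*2+9 = 11
v=12: not odd, s = 11-12 = -1
v=11: odd, s = (-1)*2+11 = 9
v=7: odd, s = 9*2+7 = 25
v=0: not odd, s = 25-0 = 25
v=4: not odd, s = 25-4 = 21

21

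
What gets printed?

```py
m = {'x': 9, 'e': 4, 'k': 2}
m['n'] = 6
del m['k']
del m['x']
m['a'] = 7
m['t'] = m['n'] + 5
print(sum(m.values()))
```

28

m['n'] = 6 → {'x': 9, 'e': 4, 'k': 2, 'n': 6}
del 'k' → {'x': 9, 'e': 4, 'n': 6}
del 'x' → {'e': 4, 'n': 6}
m['a'] = 7 → {'e': 4, 'n': 6, 'a': 7}
m['t'] = m['n']+5 = 11 → {'e': 4, 'n': 6, 'a': 7, 't': 11}
sum of values = 28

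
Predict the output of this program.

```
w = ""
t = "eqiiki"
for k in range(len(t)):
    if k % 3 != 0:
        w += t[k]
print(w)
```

qiki

k=0: skip
k=1: add 'q' → 'q'
k=2: add 'i' → 'qi'
k=3: skip
k=4: add 'k' → 'qik'
k=5: add 'i' → 'qiki'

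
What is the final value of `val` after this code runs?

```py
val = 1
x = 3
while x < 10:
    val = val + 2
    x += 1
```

15

x=3: val = 1+2 = 3
x=4: val = 3+2 = 5
x=5: val = 5+2 = 7
x=6: val = 7+2 = 9
x=7: val = 9+2 = 11
x=8: val = 11+2 = 13
x=9: val = 13+2 = 15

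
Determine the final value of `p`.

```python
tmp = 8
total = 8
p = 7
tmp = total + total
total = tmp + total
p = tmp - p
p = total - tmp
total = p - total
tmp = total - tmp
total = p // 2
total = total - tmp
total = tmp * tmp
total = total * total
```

8

tmp = 8+8 = 16
total = 16+8 = 24
p = 16-7 = 9
p = 24-16 = 8
total = 8-24 = -16
tmp = (-16)-16 = -32
total = 8//2 = 4
total = 4-(-32) = 36
total = (-32)*(-32) = 1024
total = 1024*1024 = 1048576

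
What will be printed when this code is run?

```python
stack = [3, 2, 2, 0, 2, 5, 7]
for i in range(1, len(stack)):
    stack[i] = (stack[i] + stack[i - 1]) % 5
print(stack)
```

[3, 0, 2, 2, 4, 4, 1]

i=1: stack[1] = (2+3)%5 = 0 → [3, 0, 2, 0, 2, 5, 7]
i=2: stack[2] = (2+0)%5 = 2 → [3, 0, 2, 0, 2, 5, 7]
i=3: stack[3] = (0+2)%5 = 2 → [3, 0, 2, 2, 2, 5, 7]
i=4: stack[4] = (2+2)%5 = 4 → [3, 0, 2, 2, 4, 5, 7]
i=5: stack[5] = (5+4)%5 = 4 → [3, 0, 2, 2, 4, 4, 7]
i=6: stack[6] = (7+4)%5 = 1 → [3, 0, 2, 2, 4, 4, 1]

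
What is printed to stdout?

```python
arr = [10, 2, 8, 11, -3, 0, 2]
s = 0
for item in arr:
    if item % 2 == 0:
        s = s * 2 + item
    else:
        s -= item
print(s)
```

item=10: even, s = 0*2+10 = 10
item=2: even, s = 10*2+2 = 22
item=8: even, s = 22*2+8 = 52
item=11: not even, s = 52-11 = 41
item=-3: not even, s = 41-(-3) = 44
item=0: even, s = 44*2+0 = 88
item=2: even, s = 88*2+2 = 178

178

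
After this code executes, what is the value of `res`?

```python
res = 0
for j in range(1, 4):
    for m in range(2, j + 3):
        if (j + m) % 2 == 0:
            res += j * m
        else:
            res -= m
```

28

j=1,m=2: odd sum, res = 0-2 = -2
j=1,m=3: even sum, res = (-2)+3 = 1
j=2,m=2: even sum, res = 1+4 = 5
j=2,m=3: odd sum, res = 5-3 = 2
j=2,m=4: even sum, res = 2+8 = 10
j=3,m=2: odd sum, res = 10-2 = 8
j=3,m=3: even sum, res = 8+9 = 17
j=3,m=4: odd sum, res = 17-4 = 13
j=3,m=5: even sum, res = 13+15 = 28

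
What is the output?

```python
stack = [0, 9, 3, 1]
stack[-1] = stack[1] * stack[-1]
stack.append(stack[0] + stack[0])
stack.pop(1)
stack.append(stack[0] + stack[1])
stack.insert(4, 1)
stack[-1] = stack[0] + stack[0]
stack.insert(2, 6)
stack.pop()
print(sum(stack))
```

stack[-1] = stack[1]*stack[-1] = 9*1 = 9 → [0, 9, 3, 9]
append stack[0]+stack[0] = 0+0 = 0 → [0, 9, 3, 9, 0]
pop(1) removes 9 → [0, 3, 9, 0]
append stack[0]+stack[1] = 0+3 = 3 → [0, 3, 9, 0, 3]
insert 1 at 4 → [0, 3, 9, 0, 1, 3]
stack[-1] = stack[0]+stack[0] = 0+0 = 0 → [0, 3, 9, 0, 1, 0]
insert 6 at 2 → [0, 3, 6, 9, 0, 1, 0]
pop() removes 0 → [0, 3, 6, 9, 0, 1]
sum = 19

19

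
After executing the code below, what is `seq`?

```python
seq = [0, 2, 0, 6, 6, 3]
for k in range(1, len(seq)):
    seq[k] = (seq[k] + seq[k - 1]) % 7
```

k=1: seq[1] = (2+0)%7 = 2 → [0, 2, 0, 6, 6, 3]
k=2: seq[2] = (0+2)%7 = 2 → [0, 2, 2, 6, 6, 3]
k=3: seq[3] = (6+2)%7 = 1 → [0, 2, 2, 1, 6, 3]
k=4: seq[4] = (6+1)%7 = 0 → [0, 2, 2, 1, 0, 3]
k=5: seq[5] = (3+0)%7 = 3 → [0, 2, 2, 1, 0, 3]

[0, 2, 2, 1, 0, 3]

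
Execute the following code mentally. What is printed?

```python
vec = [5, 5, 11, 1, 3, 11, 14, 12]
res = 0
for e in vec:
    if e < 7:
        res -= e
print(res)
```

-14

e=5: <7, res = 0-5 = -5
e=5: <7, res = (-5)-5 = -10
e=11: not <7
e=1: <7, res = (-10)-1 = -11
e=3: <7, res = (-11)-3 = -14
e=11: not <7
e=14: not <7
e=12: not <7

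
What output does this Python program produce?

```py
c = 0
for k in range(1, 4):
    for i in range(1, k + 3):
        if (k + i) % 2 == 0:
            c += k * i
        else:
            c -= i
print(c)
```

31

k=1,i=1: even sum, c = 0+1 = 1
k=1,i=2: odd sum, c = 1-2 = -1
k=1,i=3: even sum, c = (-1)+3 = 2
k=2,i=1: odd sum, c = 2-1 = 1
k=2,i=2: even sum, c = 1+4 = 5
k=2,i=3: odd sum, c = 5-3 = 2
k=2,i=4: even sum, c = 2+8 = 10
k=3,i=1: even sum, c = 10+3 = 13
k=3,i=2: odd sum, c = 13-2 = 11
k=3,i=3: even sum, c = 11+9 = 20
k=3,i=4: odd sum, c = 20-4 = 16
k=3,i=5: even sum, c = 16+15 = 31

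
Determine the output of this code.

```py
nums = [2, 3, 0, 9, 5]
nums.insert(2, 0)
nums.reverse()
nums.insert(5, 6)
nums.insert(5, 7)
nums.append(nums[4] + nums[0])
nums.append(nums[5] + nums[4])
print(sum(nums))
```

50

insert 0 at 2 → [2, 3, 0, 0, 9, 5]
reverse → [5, 9, 0, 0, 3, 2]
insert 6 at 5 → [5, 9, 0, 0, 3, 6, 2]
insert 7 at 5 → [5, 9, 0, 0, 3, 7, 6, 2]
append nums[4]+nums[0] = 3+5 = 8 → [5, 9, 0, 0, 3, 7, 6, 2, 8]
append nums[5]+nums[4] = 7+3 = 10 → [5, 9, 0, 0, 3, 7, 6, 2, 8, 10]
sum = 50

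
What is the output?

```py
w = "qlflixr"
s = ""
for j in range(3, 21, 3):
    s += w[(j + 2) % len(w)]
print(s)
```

xliqlr

j=3: add w[5]='x' → 'x'
j=6: add w[1]='l' → 'xl'
j=9: add w[4]='i' → 'xli'
j=12: add w[0]='q' → 'xliq'
j=15: add w[3]='l' → 'xliql'
j=18: add w[6]='r' → 'xliqlr'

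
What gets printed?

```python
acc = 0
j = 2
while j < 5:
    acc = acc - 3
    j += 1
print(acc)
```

j=2: acc = 0-3 = -3
j=3: acc = (-3)-3 = -6
j=4: acc = (-6)-3 = -9

-9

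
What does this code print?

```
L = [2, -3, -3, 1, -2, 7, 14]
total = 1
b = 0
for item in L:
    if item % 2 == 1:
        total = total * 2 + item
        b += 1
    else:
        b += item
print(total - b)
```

item=2: not odd; b=2
item=-3: odd, total = 1*2+(-3) = -1; b=3
item=-3: odd, total = (-1)*2+(-3) = -5; b=4
item=1: odd, total = (-5)*2+1 = -9; b=5
item=-2: not odd; b=3
item=7: odd, total = (-9)*2+7 = -11; b=4
item=14: not odd; b=18
total-b = (-11)-18 = -29

-29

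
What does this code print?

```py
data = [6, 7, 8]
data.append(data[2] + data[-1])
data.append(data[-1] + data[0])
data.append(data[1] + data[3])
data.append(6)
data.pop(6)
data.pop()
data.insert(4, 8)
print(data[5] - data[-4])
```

14

append data[2]+data[-1] = 8+8 = 16 → [6, 7, 8, 16]
append data[-1]+data[0] = 16+6 = 22 → [6, 7, 8, 16, 22]
append data[1]+data[3] = 7+16 = 23 → [6, 7, 8, 16, 22, 23]
append 6 → [6, 7, 8, 16, 22, 23, 6]
pop(6) removes 6 → [6, 7, 8, 16, 22, 23]
pop() removes 23 → [6, 7, 8, 16, 22]
insert 8 at 4 → [6, 7, 8, 16, 8, 22]
data[5]-data[-4] = 22-8 = 14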